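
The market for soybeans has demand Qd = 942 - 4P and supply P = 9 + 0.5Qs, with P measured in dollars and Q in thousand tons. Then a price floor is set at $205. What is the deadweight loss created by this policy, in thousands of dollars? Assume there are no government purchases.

Rearranging supply gives Qs = 2P - 18. Equilibrium: 942 - 4P = 2P - 18, so 960 = 6P and P* = 160, Q* = 302.
The floor of 205 is above the equilibrium price 160, so it binds.
At P = 205: Qd = 942 - 4·205 = 122 and Qs = 2·205 - 18 = 392.
Quantity traded falls to 122. At Q = 122 the demand price is (942 - 122)/4 = 205 and the supply price is (18 + 122)/2 = 70.
Deadweight loss = ½ · (205 - 70) · (302 - 122) = ½ · 135 · 180 = 12150.

12150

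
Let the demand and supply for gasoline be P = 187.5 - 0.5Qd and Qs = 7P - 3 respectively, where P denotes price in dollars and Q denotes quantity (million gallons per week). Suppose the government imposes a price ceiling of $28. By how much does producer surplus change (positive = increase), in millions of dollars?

-3388

Rearranging demand gives Qd = 375 - 2P. Without the control the market clears where 375 - 2P = 7P - 3, i.e. P* = 42 and Q* = 291.
The ceiling of 28 is below the equilibrium price 42, so it binds.
At P = 28: Qd = 375 - 2·28 = 319 and Qs = 7·28 - 3 = 193.
Producer surplus without the control is ½ · (42 - 3/7) · 291 = 84681/14.
With the ceiling, producers sell 193 units at 28, so PS = ½ · (28 - 3/7) · 193 = 37249/14.
Change in producer surplus = 37249/14 - 84681/14 = -3388.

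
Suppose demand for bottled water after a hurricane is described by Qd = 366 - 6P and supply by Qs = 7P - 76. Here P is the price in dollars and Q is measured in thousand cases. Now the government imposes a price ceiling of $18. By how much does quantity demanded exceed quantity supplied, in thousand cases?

Setting quantity demanded equal to quantity supplied, 366 - 6P = 7P - 76, gives P* = 34 and Q* = 162.
The ceiling of 18 is below the equilibrium price 34, so it binds.
At P = 18: Qd = 366 - 6·18 = 258 and Qs = 7·18 - 76 = 50.
Shortage = Qd - Qs = 258 - 50 = 208.

208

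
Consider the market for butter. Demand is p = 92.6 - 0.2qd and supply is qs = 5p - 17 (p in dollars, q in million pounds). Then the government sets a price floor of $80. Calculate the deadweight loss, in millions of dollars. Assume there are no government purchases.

Rearranging demand gives qd = 463 - 5p. Equilibrium: 463 - 5p = 5p - 17, so 480 = 10p and p* = 48, q* = 223.
Because the floor (80) lies above the market-clearing price, it is binding.
At p = 80: qd = 463 - 5·80 = 63 and qs = 5·80 - 17 = 383.
Quantity traded falls to 63. At q = 63 the demand price is (463 - 63)/5 = 80 and the supply price is (17 + 63)/5 = 16.
Deadweight loss = ½ · (80 - 16) · (223 - 63) = ½ · 64 · 160 = 5120.

5120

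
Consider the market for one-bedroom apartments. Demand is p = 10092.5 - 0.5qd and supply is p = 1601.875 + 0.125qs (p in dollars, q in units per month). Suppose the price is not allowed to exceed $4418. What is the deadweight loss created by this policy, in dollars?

Rearranging demand gives qd = 20185 - 2p; rearranging supply gives qs = 8p - 12815. Setting quantity demanded equal to quantity supplied, 20185 - 2p = 8p - 12815, gives p* = 3300 and q* = 13585.
Since 4418 is above p* = 3300, the ceiling does not bind and the free-market outcome prevails.
Since the control does not bind, no trades are prevented and deadweight loss is zero.

0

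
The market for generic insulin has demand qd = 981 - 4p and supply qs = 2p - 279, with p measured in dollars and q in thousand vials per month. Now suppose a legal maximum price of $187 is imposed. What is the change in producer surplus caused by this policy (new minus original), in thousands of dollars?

-2714

Without the control the market clears where 981 - 4p = 2p - 279, i.e. p* = 210 and q* = 141.
The ceiling of 187 is below the equilibrium price 210, so it binds.
At p = 187: qd = 981 - 4·187 = 233 and qs = 2·187 - 279 = 95.
Producer surplus without the control is ½ · (210 - 139.5) · 141 = 4970.25.
With the ceiling, producers sell 95 units at 187, so PS = ½ · (187 - 139.5) · 95 = 2256.25.
Change in producer surplus = 2256.25 - 4970.25 = -2714.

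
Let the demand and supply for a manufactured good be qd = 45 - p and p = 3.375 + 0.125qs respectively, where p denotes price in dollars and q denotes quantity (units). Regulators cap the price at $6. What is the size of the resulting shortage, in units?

18

Rearranging supply gives qs = 8p - 27. Equilibrium: 45 - p = 8p - 27, so 72 = 9p and p* = 8, q* = 37.
Since 6 < 8, the ceiling is binding.
At p = 6: qd = 45 - 6 = 39 and qs = 8·6 - 27 = 21.
Shortage = qd - qs = 39 - 21 = 18.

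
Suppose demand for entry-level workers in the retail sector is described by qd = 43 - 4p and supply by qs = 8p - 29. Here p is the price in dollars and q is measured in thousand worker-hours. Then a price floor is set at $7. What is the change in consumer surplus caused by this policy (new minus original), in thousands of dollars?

In a free market, 43 - 4p = 8p - 29 gives the equilibrium p* = 6, q* = 19.
Since 7 > 6, the floor is binding.
At p = 7: qd = 43 - 4·7 = 15 and qs = 8·7 - 29 = 27.
Consumer surplus without the control is ½ · (10.75 - 6) · 19 = 45.125.
With the floor, consumers buy 15 units at 7, so CS = ½ · (10.75 - 7) · 15 = 28.125.
Change in consumer surplus = 28.125 - 45.125 = -17.

-17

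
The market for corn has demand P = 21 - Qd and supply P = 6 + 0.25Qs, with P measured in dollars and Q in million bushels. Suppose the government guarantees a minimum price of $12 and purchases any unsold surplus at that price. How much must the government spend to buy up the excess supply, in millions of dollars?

180

Rearranging demand gives Qd = 21 - P; rearranging supply gives Qs = 4P - 24. Setting quantity demanded equal to quantity supplied, 21 - P = 4P - 24, gives P* = 9 and Q* = 12.
The floor of 12 is above the equilibrium price 9, so it binds.
At P = 12: Qd = 21 - 12 = 9 and Qs = 4·12 - 24 = 24.
Surplus = Qs - Qd = 15.
Government expenditure = surplus × support price = 15 × 12 = 180.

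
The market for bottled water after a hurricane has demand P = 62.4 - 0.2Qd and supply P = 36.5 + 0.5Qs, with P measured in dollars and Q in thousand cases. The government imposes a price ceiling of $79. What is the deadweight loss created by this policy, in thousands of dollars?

0

Rearranging demand gives Qd = 312 - 5P; rearranging supply gives Qs = 2P - 73. In a free market, 312 - 5P = 2P - 73 gives the equilibrium P* = 55, Q* = 37.
The ceiling of 79 is above the equilibrium price 55, so it is not binding; the market clears at P* = 55, Q* = 37.
Since the control does not bind, no trades are prevented and deadweight loss is zero.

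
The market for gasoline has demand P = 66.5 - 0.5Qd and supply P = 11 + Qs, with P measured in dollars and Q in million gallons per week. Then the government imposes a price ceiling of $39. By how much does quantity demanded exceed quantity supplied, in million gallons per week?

Rearranging demand gives Qd = 133 - 2P; rearranging supply gives Qs = P - 11. Without the control the market clears where 133 - 2P = P - 11, i.e. P* = 48 and Q* = 37.
The ceiling of 39 is below the equilibrium price 48, so it binds.
At P = 39: Qd = 133 - 2·39 = 55 and Qs = 39 - 11 = 28.
Shortage = Qd - Qs = 55 - 28 = 27.

27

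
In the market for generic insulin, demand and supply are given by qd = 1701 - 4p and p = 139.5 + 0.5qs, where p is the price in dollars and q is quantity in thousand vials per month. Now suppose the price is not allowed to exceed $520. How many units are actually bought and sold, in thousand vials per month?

381

Rearranging supply gives qs = 2p - 279. Setting quantity demanded equal to quantity supplied, 1701 - 4p = 2p - 279, gives p* = 330 and q* = 381.
The ceiling of 520 is above the equilibrium price 330, so it is not binding; the market clears at p* = 330, q* = 381.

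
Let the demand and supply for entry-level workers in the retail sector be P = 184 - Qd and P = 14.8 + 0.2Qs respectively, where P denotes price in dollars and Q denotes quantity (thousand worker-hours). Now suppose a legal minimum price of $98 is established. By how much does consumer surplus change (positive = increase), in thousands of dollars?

Rearranging demand gives Qd = 184 - P; rearranging supply gives Qs = 5P - 74. Without the control the market clears where 184 - P = 5P - 74, i.e. P* = 43 and Q* = 141.
Because the floor (98) lies above the market-clearing price, it is binding.
At P = 98: Qd = 184 - 98 = 86 and Qs = 5·98 - 74 = 416.
Consumer surplus without the control is ½ · (184 - 43) · 141 = 9940.5.
With the floor, consumers buy 86 units at 98, so CS = ½ · (184 - 98) · 86 = 3698.
Change in consumer surplus = 3698 - 9940.5 = -6242.5.

-6242.5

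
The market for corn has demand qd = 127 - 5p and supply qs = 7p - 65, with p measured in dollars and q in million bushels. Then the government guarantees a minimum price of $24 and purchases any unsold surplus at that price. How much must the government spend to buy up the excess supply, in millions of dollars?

2304

Equilibrium: 127 - 5p = 7p - 65, so 192 = 12p and p* = 16, q* = 47.
Because the floor (24) lies above the market-clearing price, it is binding.
At p = 24: qd = 127 - 5·24 = 7 and qs = 7·24 - 65 = 103.
Surplus = qs - qd = 96.
Government expenditure = surplus × support price = 96 × 24 = 2304.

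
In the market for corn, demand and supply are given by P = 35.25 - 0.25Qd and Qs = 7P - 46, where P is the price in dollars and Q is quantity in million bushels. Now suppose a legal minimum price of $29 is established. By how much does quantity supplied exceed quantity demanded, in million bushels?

Rearranging demand gives Qd = 141 - 4P. Setting quantity demanded equal to quantity supplied, 141 - 4P = 7P - 46, gives P* = 17 and Q* = 73.
Because the floor (29) lies above the market-clearing price, it is binding.
At P = 29: Qd = 141 - 4·29 = 25 and Qs = 7·29 - 46 = 157.
Surplus = Qs - Qd = 157 - 25 = 132.

132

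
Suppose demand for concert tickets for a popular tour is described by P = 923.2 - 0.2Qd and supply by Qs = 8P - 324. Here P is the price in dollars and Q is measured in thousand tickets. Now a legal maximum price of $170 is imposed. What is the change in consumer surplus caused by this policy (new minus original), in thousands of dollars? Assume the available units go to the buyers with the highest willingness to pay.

Rearranging demand gives Qd = 4616 - 5P. In a free market, 4616 - 5P = 8P - 324 gives the equilibrium P* = 380, Q* = 2716.
Because the ceiling (170) lies below the market-clearing price, it is binding.
At P = 170: Qd = 4616 - 5·170 = 3766 and Qs = 8·170 - 324 = 1036.
Consumer surplus without the control is ½ · (923.2 - 380) · 2716 = 737665.6.
With the ceiling, 1036 units are sold at 170 (assume they go to the highest-value buyers). The demand price at Q = 1036 is 716, so CS = ½ · [(923.2 - 170) + (716 - 170)] · 1036 = 672985.6.
Change in consumer surplus = 672985.6 - 737665.6 = -64680.

-64680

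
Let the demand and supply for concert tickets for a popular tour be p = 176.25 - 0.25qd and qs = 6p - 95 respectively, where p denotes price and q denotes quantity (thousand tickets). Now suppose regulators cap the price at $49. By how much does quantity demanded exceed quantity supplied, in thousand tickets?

310

Rearranging demand gives qd = 705 - 4p. Without the control the market clears where 705 - 4p = 6p - 95, i.e. p* = 80 and q* = 385.
The ceiling of 49 is below the equilibrium price 80, so it binds.
At p = 49: qd = 705 - 4·49 = 509 and qs = 6·49 - 95 = 199.
Shortage = qd - qs = 509 - 199 = 310.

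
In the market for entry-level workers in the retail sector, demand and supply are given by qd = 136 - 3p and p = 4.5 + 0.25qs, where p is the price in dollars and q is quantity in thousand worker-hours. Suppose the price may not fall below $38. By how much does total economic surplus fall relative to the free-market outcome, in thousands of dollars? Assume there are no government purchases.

672

Rearranging supply gives qs = 4p - 18. Setting quantity demanded equal to quantity supplied, 136 - 3p = 4p - 18, gives p* = 22 and q* = 70.
Since 38 > 22, the floor is binding.
At p = 38: qd = 136 - 3·38 = 22 and qs = 4·38 - 18 = 134.
Quantity traded falls to 22. At q = 22 the demand price is (136 - 22)/3 = 38 and the supply price is (18 + 22)/4 = 10.
Deadweight loss = ½ · (38 - 10) · (70 - 22) = ½ · 28 · 48 = 672.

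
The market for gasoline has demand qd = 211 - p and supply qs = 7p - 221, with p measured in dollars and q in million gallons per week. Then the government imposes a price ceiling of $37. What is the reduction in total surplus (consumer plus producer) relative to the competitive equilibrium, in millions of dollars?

Setting quantity demanded equal to quantity supplied, 211 - p = 7p - 221, gives p* = 54 and q* = 157.
The ceiling of 37 is below the equilibrium price 54, so it binds.
At p = 37: qd = 211 - 37 = 174 and qs = 7·37 - 221 = 38.
Quantity traded falls to 38. At q = 38 the demand price is 211 - 38 = 173 and the supply price is (221 + 38)/7 = 37.
Deadweight loss = ½ · (173 - 37) · (157 - 38) = ½ · 136 · 119 = 8092.

8092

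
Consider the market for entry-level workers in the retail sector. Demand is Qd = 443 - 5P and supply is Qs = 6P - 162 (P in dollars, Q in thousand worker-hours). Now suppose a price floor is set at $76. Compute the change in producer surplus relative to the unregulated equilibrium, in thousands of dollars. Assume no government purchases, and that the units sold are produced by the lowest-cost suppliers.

404.25

Setting quantity demanded equal to quantity supplied, 443 - 5P = 6P - 162, gives P* = 55 and Q* = 168.
The floor of 76 is above the equilibrium price 55, so it binds.
At P = 76: Qd = 443 - 5·76 = 63 and Qs = 6·76 - 162 = 294.
Producer surplus without the control is ½ · (55 - 27) · 168 = 2352.
With the floor, 63 units are sold at 76. The supply price at Q = 63 is 37.5, so PS = ½ · [(76 - 27) + (76 - 37.5)] · 63 = 2756.25.
Change in producer surplus = 2756.25 - 2352 = 404.25.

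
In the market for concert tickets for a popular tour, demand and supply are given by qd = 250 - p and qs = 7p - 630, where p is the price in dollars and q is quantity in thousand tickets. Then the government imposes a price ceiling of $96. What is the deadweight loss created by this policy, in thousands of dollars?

5488

Equilibrium: 250 - p = 7p - 630, so 880 = 8p and p* = 110, q* = 140.
Because the ceiling (96) lies below the market-clearing price, it is binding.
At p = 96: qd = 250 - 96 = 154 and qs = 7·96 - 630 = 42.
Quantity traded falls to 42. At q = 42 the demand price is 250 - 42 = 208 and the supply price is (630 + 42)/7 = 96.
Deadweight loss = ½ · (208 - 96) · (140 - 42) = ½ · 112 · 98 = 5488.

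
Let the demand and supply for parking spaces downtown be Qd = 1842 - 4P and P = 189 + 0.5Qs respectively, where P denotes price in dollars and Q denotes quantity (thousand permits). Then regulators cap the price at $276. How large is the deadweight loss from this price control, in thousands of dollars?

Rearranging supply gives Qs = 2P - 378. Equilibrium: 1842 - 4P = 2P - 378, so 2220 = 6P and P* = 370, Q* = 362.
The ceiling of 276 is below the equilibrium price 370, so it binds.
At P = 276: Qd = 1842 - 4·276 = 738 and Qs = 2·276 - 378 = 174.
Quantity traded falls to 174. At Q = 174 the demand price is (1842 - 174)/4 = 417 and the supply price is (378 + 174)/2 = 276.
Deadweight loss = ½ · (417 - 276) · (362 - 174) = ½ · 141 · 188 = 13254.

13254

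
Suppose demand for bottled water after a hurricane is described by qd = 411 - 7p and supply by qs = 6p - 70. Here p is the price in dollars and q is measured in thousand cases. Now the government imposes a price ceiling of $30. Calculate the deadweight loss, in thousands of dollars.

In a free market, 411 - 7p = 6p - 70 gives the equilibrium p* = 37, q* = 152.
Since 30 < 37, the ceiling is binding.
At p = 30: qd = 411 - 7·30 = 201 and qs = 6·30 - 70 = 110.
Quantity traded falls to 110. At q = 110 the demand price is (411 - 110)/7 = 43 and the supply price is (70 + 110)/6 = 30.
Deadweight loss = ½ · (43 - 30) · (152 - 110) = ½ · 13 · 42 = 273.

273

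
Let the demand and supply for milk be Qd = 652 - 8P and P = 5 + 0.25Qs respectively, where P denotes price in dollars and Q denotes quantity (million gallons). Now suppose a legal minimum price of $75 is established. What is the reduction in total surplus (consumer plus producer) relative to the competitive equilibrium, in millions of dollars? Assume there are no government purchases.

Rearranging supply gives Qs = 4P - 20. Setting quantity demanded equal to quantity supplied, 652 - 8P = 4P - 20, gives P* = 56 and Q* = 204.
Since 75 > 56, the floor is binding.
At P = 75: Qd = 652 - 8·75 = 52 and Qs = 4·75 - 20 = 280.
Quantity traded falls to 52. At Q = 52 the demand price is (652 - 52)/8 = 75 and the supply price is (20 + 52)/4 = 18.
Deadweight loss = ½ · (75 - 18) · (204 - 52) = ½ · 57 · 152 = 4332.

4332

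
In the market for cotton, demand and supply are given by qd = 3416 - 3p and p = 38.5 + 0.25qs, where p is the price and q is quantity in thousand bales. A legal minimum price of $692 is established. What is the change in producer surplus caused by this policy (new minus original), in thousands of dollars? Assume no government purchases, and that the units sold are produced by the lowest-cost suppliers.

Rearranging supply gives qs = 4p - 154. Setting quantity demanded equal to quantity supplied, 3416 - 3p = 4p - 154, gives p* = 510 and q* = 1886.
Since 692 > 510, the floor is binding.
At p = 692: qd = 3416 - 3·692 = 1340 and qs = 4·692 - 154 = 2614.
Producer surplus without the control is ½ · (510 - 38.5) · 1886 = 444624.5.
With the floor, 1340 units are sold at 692. The supply price at q = 1340 is 373.5, so PS = ½ · [(692 - 38.5) + (692 - 373.5)] · 1340 = 651240.
Change in producer surplus = 651240 - 444624.5 = 206615.5.

206615.5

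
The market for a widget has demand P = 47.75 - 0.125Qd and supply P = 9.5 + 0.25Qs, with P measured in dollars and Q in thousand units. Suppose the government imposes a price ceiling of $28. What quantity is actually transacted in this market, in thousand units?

Rearranging demand gives Qd = 382 - 8P; rearranging supply gives Qs = 4P - 38. Without the control the market clears where 382 - 8P = 4P - 38, i.e. P* = 35 and Q* = 102.
Since 28 < 35, the ceiling is binding.
At P = 28: Qd = 382 - 8·28 = 158 and Qs = 4·28 - 38 = 74.
The quantity actually transacted is the short side, supply: 74.

74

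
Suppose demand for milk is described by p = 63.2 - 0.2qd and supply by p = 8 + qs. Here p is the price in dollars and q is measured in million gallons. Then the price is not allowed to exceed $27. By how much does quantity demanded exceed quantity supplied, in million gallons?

Rearranging demand gives qd = 316 - 5p; rearranging supply gives qs = p - 8. Without the control the market clears where 316 - 5p = p - 8, i.e. p* = 54 and q* = 46.
The ceiling of 27 is below the equilibrium price 54, so it binds.
At p = 27: qd = 316 - 5·27 = 181 and qs = 27 - 8 = 19.
Shortage = qd - qs = 181 - 19 = 162.

162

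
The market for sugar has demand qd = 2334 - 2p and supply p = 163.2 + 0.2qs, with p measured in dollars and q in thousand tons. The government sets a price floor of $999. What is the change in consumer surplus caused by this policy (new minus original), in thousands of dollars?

-485865

Rearranging supply gives qs = 5p - 816. Equilibrium: 2334 - 2p = 5p - 816, so 3150 = 7p and p* = 450, q* = 1434.
Because the floor (999) lies above the market-clearing price, it is binding.
At p = 999: qd = 2334 - 2·999 = 336 and qs = 5·999 - 816 = 4179.
Consumer surplus without the control is ½ · (1167 - 450) · 1434 = 514089.
With the floor, consumers buy 336 units at 999, so CS = ½ · (1167 - 999) · 336 = 28224.
Change in consumer surplus = 28224 - 514089 = -485865.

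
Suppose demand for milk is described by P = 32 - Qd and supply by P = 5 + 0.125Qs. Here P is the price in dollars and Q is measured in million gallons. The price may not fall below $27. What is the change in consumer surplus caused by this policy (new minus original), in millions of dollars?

Rearranging demand gives Qd = 32 - P; rearranging supply gives Qs = 8P - 40. In a free market, 32 - P = 8P - 40 gives the equilibrium P* = 8, Q* = 24.
Since 27 > 8, the floor is binding.
At P = 27: Qd = 32 - 27 = 5 and Qs = 8·27 - 40 = 176.
Consumer surplus without the control is ½ · (32 - 8) · 24 = 288.
With the floor, consumers buy 5 units at 27, so CS = ½ · (32 - 27) · 5 = 12.5.
Change in consumer surplus = 12.5 - 288 = -275.5.

-275.5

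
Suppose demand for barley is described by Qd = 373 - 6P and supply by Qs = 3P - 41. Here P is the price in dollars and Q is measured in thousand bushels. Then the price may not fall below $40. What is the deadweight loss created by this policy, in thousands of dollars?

In a free market, 373 - 6P = 3P - 41 gives the equilibrium P* = 46, Q* = 97.
Since 40 is below P* = 46, the floor does not bind and the free-market outcome prevails.
Since the control does not bind, no trades are prevented and deadweight loss is zero.

0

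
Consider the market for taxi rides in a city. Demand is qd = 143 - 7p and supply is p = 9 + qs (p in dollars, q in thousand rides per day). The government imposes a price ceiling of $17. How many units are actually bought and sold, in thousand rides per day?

8

Rearranging supply gives qs = p - 9. In a free market, 143 - 7p = p - 9 gives the equilibrium p* = 19, q* = 10.
The ceiling of 17 is below the equilibrium price 19, so it binds.
At p = 17: qd = 143 - 7·17 = 24 and qs = 17 - 9 = 8.
The quantity actually transacted is the short side, supply: 8.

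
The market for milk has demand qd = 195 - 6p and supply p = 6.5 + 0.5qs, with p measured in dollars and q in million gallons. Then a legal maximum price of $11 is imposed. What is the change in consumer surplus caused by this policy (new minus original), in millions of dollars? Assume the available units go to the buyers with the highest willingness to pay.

Rearranging supply gives qs = 2p - 13. Equilibrium: 195 - 6p = 2p - 13, so 208 = 8p and p* = 26, q* = 39.
The ceiling of 11 is below the equilibrium price 26, so it binds.
At p = 11: qd = 195 - 6·11 = 129 and qs = 2·11 - 13 = 9.
Consumer surplus without the control is ½ · (32.5 - 26) · 39 = 126.75.
With the ceiling, 9 units are sold at 11 (assume they go to the highest-value buyers). The demand price at q = 9 is 31, so CS = ½ · [(32.5 - 11) + (31 - 11)] · 9 = 186.75.
Change in consumer surplus = 186.75 - 126.75 = 60.

60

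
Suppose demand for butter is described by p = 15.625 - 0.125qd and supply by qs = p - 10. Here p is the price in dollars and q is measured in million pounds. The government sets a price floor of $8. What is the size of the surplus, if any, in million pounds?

Rearranging demand gives qd = 125 - 8p. Without the control the market clears where 125 - 8p = p - 10, i.e. p* = 15 and q* = 5.
Since 8 is below p* = 15, the floor does not bind and the free-market outcome prevails.
Since the control does not bind, there is no surplus.

0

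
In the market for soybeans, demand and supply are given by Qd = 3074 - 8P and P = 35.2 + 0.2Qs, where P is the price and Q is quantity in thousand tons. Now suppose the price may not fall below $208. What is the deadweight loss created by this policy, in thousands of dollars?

Rearranging supply gives Qs = 5P - 176. Setting quantity demanded equal to quantity supplied, 3074 - 8P = 5P - 176, gives P* = 250 and Q* = 1074.
The floor of 208 is below the equilibrium price 250, so it is not binding; the market clears at P* = 250, Q* = 1074.
Since the control does not bind, no trades are prevented and deadweight loss is zero.

0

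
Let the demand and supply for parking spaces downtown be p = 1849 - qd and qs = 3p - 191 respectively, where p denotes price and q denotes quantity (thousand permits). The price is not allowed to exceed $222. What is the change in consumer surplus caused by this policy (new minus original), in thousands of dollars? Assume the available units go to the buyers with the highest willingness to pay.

Rearranging demand gives qd = 1849 - p. In a free market, 1849 - p = 3p - 191 gives the equilibrium p* = 510, q* = 1339.
The ceiling of 222 is below the equilibrium price 510, so it binds.
At p = 222: qd = 1849 - 222 = 1627 and qs = 3·222 - 191 = 475.
Consumer surplus without the control is ½ · (1849 - 510) · 1339 = 896460.5.
With the ceiling, 475 units are sold at 222 (assume they go to the highest-value buyers). The demand price at q = 475 is 1374, so CS = ½ · [(1849 - 222) + (1374 - 222)] · 475 = 660012.5.
Change in consumer surplus = 660012.5 - 896460.5 = -236448.

-236448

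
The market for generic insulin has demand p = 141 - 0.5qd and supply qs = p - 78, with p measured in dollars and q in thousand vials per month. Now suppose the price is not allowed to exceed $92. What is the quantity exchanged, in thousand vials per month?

14

Rearranging demand gives qd = 282 - 2p. Without the control the market clears where 282 - 2p = p - 78, i.e. p* = 120 and q* = 42.
The ceiling of 92 is below the equilibrium price 120, so it binds.
At p = 92: qd = 282 - 2·92 = 98 and qs = 92 - 78 = 14.
The quantity actually transacted is the short side, supply: 14.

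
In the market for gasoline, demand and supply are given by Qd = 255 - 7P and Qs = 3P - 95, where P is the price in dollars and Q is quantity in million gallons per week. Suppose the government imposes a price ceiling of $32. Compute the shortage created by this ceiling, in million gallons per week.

30

Setting quantity demanded equal to quantity supplied, 255 - 7P = 3P - 95, gives P* = 35 and Q* = 10.
The ceiling of 32 is below the equilibrium price 35, so it binds.
At P = 32: Qd = 255 - 7·32 = 31 and Qs = 3·32 - 95 = 1.
Shortage = Qd - Qs = 31 - 1 = 30.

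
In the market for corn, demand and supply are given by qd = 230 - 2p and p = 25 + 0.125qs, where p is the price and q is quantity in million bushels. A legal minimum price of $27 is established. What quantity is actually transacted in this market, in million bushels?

Rearranging supply gives qs = 8p - 200. Without the control the market clears where 230 - 2p = 8p - 200, i.e. p* = 43 and q* = 144.
The floor of 27 is below the equilibrium price 43, so it is not binding; the market clears at p* = 43, q* = 144.

144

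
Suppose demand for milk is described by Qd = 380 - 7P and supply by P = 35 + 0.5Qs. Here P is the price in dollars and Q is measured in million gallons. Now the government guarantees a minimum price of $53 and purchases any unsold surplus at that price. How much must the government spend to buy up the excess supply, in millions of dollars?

Rearranging supply gives Qs = 2P - 70. In a free market, 380 - 7P = 2P - 70 gives the equilibrium P* = 50, Q* = 30.
Since 53 > 50, the floor is binding.
At P = 53: Qd = 380 - 7·53 = 9 and Qs = 2·53 - 70 = 36.
Surplus = Qs - Qd = 27.
Government expenditure = surplus × support price = 27 × 53 = 1431.

1431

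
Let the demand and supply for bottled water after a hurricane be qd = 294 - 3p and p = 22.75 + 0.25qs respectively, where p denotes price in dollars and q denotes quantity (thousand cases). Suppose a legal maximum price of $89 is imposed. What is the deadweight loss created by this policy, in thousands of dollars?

0

Rearranging supply gives qs = 4p - 91. Setting quantity demanded equal to quantity supplied, 294 - 3p = 4p - 91, gives p* = 55 and q* = 129.
Since 89 is above p* = 55, the ceiling does not bind and the free-market outcome prevails.
Since the control does not bind, no trades are prevented and deadweight loss is zero.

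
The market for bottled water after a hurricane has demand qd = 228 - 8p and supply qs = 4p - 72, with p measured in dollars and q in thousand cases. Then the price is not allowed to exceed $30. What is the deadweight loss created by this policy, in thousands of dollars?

Setting quantity demanded equal to quantity supplied, 228 - 8p = 4p - 72, gives p* = 25 and q* = 28.
The ceiling of 30 is above the equilibrium price 25, so it is not binding; the market clears at p* = 25, q* = 28.
Since the control does not bind, no trades are prevented and deadweight loss is zero.

0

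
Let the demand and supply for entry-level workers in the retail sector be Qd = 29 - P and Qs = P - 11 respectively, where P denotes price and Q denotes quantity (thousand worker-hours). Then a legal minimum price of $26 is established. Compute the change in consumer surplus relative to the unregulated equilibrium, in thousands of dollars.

Equilibrium: 29 - P = P - 11, so 40 = 2P and P* = 20, Q* = 9.
The floor of 26 is above the equilibrium price 20, so it binds.
At P = 26: Qd = 29 - 26 = 3 and Qs = 26 - 11 = 15.
Consumer surplus without the control is ½ · (29 - 20) · 9 = 40.5.
With the floor, consumers buy 3 units at 26, so CS = ½ · (29 - 26) · 3 = 4.5.
Change in consumer surplus = 4.5 - 40.5 = -36.

-36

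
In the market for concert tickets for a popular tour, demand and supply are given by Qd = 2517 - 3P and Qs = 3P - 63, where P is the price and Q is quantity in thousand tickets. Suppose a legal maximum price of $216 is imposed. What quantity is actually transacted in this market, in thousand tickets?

585

Without the control the market clears where 2517 - 3P = 3P - 63, i.e. P* = 430 and Q* = 1227.
The ceiling of 216 is below the equilibrium price 430, so it binds.
At P = 216: Qd = 2517 - 3·216 = 1869 and Qs = 3·216 - 63 = 585.
The quantity actually transacted is the short side, supply: 585.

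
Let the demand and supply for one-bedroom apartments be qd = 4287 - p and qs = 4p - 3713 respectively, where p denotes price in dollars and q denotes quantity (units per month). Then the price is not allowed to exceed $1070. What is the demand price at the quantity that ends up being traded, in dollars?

3720

Setting quantity demanded equal to quantity supplied, 4287 - p = 4p - 3713, gives p* = 1600 and q* = 2687.
Because the ceiling (1070) lies below the market-clearing price, it is binding.
At p = 1070: qd = 4287 - 1070 = 3217 and qs = 4·1070 - 3713 = 567.
Only 567 units reach the market. On the demand curve, the marginal buyer's willingness to pay at q = 567 is (4287 - 567) = 3720.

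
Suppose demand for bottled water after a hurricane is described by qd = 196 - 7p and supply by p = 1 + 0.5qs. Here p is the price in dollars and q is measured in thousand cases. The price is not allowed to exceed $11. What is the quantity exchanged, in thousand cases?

20

Rearranging supply gives qs = 2p - 2. In a free market, 196 - 7p = 2p - 2 gives the equilibrium p* = 22, q* = 42.
The ceiling of 11 is below the equilibrium price 22, so it binds.
At p = 11: qd = 196 - 7·11 = 119 and qs = 2·11 - 2 = 20.
The quantity actually transacted is the short side, supply: 20.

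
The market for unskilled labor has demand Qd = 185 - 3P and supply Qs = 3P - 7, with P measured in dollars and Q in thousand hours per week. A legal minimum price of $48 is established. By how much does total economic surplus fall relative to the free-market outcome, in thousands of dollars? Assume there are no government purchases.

768

Setting quantity demanded equal to quantity supplied, 185 - 3P = 3P - 7, gives P* = 32 and Q* = 89.
The floor of 48 is above the equilibrium price 32, so it binds.
At P = 48: Qd = 185 - 3·48 = 41 and Qs = 3·48 - 7 = 137.
Quantity traded falls to 41. At Q = 41 the demand price is (185 - 41)/3 = 48 and the supply price is (7 + 41)/3 = 16.
Deadweight loss = ½ · (48 - 16) · (89 - 41) = ½ · 32 · 48 = 768.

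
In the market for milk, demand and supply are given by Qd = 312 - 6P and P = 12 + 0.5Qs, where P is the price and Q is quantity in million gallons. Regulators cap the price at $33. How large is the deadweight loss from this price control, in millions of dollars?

108

Rearranging supply gives Qs = 2P - 24. Equilibrium: 312 - 6P = 2P - 24, so 336 = 8P and P* = 42, Q* = 60.
The ceiling of 33 is below the equilibrium price 42, so it binds.
At P = 33: Qd = 312 - 6·33 = 114 and Qs = 2·33 - 24 = 42.
Quantity traded falls to 42. At Q = 42 the demand price is (312 - 42)/6 = 45 and the supply price is (24 + 42)/2 = 33.
Deadweight loss = ½ · (45 - 33) · (60 - 42) = ½ · 12 · 18 = 108.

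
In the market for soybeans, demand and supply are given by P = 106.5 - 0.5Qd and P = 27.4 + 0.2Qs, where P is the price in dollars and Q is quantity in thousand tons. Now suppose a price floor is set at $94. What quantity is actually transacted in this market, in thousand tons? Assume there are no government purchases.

Rearranging demand gives Qd = 213 - 2P; rearranging supply gives Qs = 5P - 137. In a free market, 213 - 2P = 5P - 137 gives the equilibrium P* = 50, Q* = 113.
Since 94 > 50, the floor is binding.
At P = 94: Qd = 213 - 2·94 = 25 and Qs = 5·94 - 137 = 333.
The quantity actually transacted is the short side, demand: 25.

25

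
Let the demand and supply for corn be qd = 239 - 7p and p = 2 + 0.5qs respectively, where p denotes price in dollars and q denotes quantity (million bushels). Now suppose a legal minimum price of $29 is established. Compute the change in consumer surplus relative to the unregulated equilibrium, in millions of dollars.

Rearranging supply gives qs = 2p - 4. Without the control the market clears where 239 - 7p = 2p - 4, i.e. p* = 27 and q* = 50.
The floor of 29 is above the equilibrium price 27, so it binds.
At p = 29: qd = 239 - 7·29 = 36 and qs = 2·29 - 4 = 54.
Consumer surplus without the control is ½ · (239/7 - 27) · 50 = 1250/7.
With the floor, consumers buy 36 units at 29, so CS = ½ · (239/7 - 29) · 36 = 648/7.
Change in consumer surplus = 648/7 - 1250/7 = -86.

-86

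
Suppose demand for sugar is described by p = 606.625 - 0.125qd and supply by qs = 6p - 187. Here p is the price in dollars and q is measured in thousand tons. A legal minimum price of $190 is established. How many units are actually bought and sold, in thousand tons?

1973

Rearranging demand gives qd = 4853 - 8p. Without the control the market clears where 4853 - 8p = 6p - 187, i.e. p* = 360 and q* = 1973.
The floor of 190 is below the equilibrium price 360, so it is not binding; the market clears at p* = 360, q* = 1973.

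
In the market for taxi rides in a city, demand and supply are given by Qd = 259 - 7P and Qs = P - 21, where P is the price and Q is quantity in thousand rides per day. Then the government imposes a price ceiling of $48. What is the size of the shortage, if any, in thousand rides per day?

0

Setting quantity demanded equal to quantity supplied, 259 - 7P = P - 21, gives P* = 35 and Q* = 14.
The ceiling of 48 is above the equilibrium price 35, so it is not binding; the market clears at P* = 35, Q* = 14.
Since the control does not bind, there is no shortage.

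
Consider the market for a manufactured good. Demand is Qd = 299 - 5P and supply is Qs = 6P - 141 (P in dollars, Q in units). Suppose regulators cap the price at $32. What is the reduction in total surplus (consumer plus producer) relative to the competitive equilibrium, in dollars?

Without the control the market clears where 299 - 5P = 6P - 141, i.e. P* = 40 and Q* = 99.
The ceiling of 32 is below the equilibrium price 40, so it binds.
At P = 32: Qd = 299 - 5·32 = 139 and Qs = 6·32 - 141 = 51.
Quantity traded falls to 51. At Q = 51 the demand price is (299 - 51)/5 = 49.6 and the supply price is (141 + 51)/6 = 32.
Deadweight loss = ½ · (49.6 - 32) · (99 - 51) = ½ · 17.6 · 48 = 422.4.

422.4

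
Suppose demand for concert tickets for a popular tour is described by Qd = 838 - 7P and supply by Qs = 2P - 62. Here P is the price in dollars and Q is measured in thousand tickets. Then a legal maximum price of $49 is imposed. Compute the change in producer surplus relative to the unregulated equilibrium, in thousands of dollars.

-4437

In a free market, 838 - 7P = 2P - 62 gives the equilibrium P* = 100, Q* = 138.
Because the ceiling (49) lies below the market-clearing price, it is binding.
At P = 49: Qd = 838 - 7·49 = 495 and Qs = 2·49 - 62 = 36.
Producer surplus without the control is ½ · (100 - 31) · 138 = 4761.
With the ceiling, producers sell 36 units at 49, so PS = ½ · (49 - 31) · 36 = 324.
Change in producer surplus = 324 - 4761 = -4437.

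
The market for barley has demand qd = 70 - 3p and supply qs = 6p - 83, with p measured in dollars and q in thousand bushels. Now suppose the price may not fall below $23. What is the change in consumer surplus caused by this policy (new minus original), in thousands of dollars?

-60

In a free market, 70 - 3p = 6p - 83 gives the equilibrium p* = 17, q* = 19.
Since 23 > 17, the floor is binding.
At p = 23: qd = 70 - 3·23 = 1 and qs = 6·23 - 83 = 55.
Consumer surplus without the control is ½ · (70/3 - 17) · 19 = 361/6.
With the floor, consumers buy 1 units at 23, so CS = ½ · (70/3 - 23) · 1 = 1/6.
Change in consumer surplus = 1/6 - 361/6 = -60.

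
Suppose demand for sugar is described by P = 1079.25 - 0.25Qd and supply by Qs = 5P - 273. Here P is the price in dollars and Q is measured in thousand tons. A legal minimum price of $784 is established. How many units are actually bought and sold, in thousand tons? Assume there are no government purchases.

1181

Rearranging demand gives Qd = 4317 - 4P. Without the control the market clears where 4317 - 4P = 5P - 273, i.e. P* = 510 and Q* = 2277.
Since 784 > 510, the floor is binding.
At P = 784: Qd = 4317 - 4·784 = 1181 and Qs = 5·784 - 273 = 3647.
The quantity actually transacted is the short side, demand: 1181.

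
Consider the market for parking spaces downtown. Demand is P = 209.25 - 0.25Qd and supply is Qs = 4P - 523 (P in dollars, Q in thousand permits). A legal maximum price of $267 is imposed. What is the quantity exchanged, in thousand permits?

157

Rearranging demand gives Qd = 837 - 4P. Equilibrium: 837 - 4P = 4P - 523, so 1360 = 8P and P* = 170, Q* = 157.
Since 267 is above P* = 170, the ceiling does not bind and the free-market outcome prevails.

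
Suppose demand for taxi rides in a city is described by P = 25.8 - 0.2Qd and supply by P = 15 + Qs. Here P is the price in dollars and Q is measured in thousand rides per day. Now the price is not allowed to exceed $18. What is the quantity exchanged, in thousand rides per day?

3

Rearranging demand gives Qd = 129 - 5P; rearranging supply gives Qs = P - 15. Equilibrium: 129 - 5P = P - 15, so 144 = 6P and P* = 24, Q* = 9.
Since 18 < 24, the ceiling is binding.
At P = 18: Qd = 129 - 5·18 = 39 and Qs = 18 - 15 = 3.
The quantity actually transacted is the short side, supply: 3.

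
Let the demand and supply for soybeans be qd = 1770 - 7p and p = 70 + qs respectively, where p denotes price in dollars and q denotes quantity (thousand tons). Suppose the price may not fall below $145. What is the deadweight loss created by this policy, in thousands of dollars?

0

Rearranging supply gives qs = p - 70. In a free market, 1770 - 7p = p - 70 gives the equilibrium p* = 230, q* = 160.
The floor of 145 is below the equilibrium price 230, so it is not binding; the market clears at p* = 230, q* = 160.
Since the control does not bind, no trades are prevented and deadweight loss is zero.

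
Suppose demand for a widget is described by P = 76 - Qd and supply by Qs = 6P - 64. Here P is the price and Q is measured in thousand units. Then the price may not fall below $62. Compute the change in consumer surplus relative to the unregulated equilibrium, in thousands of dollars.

-1470

Rearranging demand gives Qd = 76 - P. Setting quantity demanded equal to quantity supplied, 76 - P = 6P - 64, gives P* = 20 and Q* = 56.
Since 62 > 20, the floor is binding.
At P = 62: Qd = 76 - 62 = 14 and Qs = 6·62 - 64 = 308.
Consumer surplus without the control is ½ · (76 - 20) · 56 = 1568.
With the floor, consumers buy 14 units at 62, so CS = ½ · (76 - 62) · 14 = 98.
Change in consumer surplus = 98 - 1568 = -1470.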